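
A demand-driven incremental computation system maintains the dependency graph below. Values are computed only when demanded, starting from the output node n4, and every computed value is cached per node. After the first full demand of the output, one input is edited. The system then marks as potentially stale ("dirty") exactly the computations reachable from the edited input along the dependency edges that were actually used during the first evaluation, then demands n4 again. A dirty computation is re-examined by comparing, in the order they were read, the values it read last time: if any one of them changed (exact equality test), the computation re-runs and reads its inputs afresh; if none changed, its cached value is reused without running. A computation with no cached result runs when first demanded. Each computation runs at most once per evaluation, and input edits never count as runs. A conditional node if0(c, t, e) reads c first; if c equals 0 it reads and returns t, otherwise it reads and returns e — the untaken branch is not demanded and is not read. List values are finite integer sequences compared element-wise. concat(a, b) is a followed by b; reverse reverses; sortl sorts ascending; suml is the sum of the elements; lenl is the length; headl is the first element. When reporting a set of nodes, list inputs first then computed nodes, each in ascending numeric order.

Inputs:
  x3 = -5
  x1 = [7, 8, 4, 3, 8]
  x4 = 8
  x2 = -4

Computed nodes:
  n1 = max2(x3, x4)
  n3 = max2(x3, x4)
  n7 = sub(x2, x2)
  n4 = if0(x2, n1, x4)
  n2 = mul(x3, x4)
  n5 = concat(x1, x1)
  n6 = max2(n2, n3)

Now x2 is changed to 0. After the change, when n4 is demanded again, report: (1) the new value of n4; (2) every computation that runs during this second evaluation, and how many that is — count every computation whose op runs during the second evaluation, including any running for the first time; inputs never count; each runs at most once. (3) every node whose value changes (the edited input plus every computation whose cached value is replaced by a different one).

New value of n4: 8.
Computations that run: n1, n4 — 2 in total.
Values that change: x2.
Key observation: a condition flipped, so demand reaches new nodes — n1 runs for the first time.

First evaluation (everything demanded from the output):
  n4 = if0(x2=-4 -> else branch x4) = 8

Propagation after the edit:
  n1: demanded for the first time — runs, produces 8.
  n4: runs — x2 -4->0; result 8 (same value as before).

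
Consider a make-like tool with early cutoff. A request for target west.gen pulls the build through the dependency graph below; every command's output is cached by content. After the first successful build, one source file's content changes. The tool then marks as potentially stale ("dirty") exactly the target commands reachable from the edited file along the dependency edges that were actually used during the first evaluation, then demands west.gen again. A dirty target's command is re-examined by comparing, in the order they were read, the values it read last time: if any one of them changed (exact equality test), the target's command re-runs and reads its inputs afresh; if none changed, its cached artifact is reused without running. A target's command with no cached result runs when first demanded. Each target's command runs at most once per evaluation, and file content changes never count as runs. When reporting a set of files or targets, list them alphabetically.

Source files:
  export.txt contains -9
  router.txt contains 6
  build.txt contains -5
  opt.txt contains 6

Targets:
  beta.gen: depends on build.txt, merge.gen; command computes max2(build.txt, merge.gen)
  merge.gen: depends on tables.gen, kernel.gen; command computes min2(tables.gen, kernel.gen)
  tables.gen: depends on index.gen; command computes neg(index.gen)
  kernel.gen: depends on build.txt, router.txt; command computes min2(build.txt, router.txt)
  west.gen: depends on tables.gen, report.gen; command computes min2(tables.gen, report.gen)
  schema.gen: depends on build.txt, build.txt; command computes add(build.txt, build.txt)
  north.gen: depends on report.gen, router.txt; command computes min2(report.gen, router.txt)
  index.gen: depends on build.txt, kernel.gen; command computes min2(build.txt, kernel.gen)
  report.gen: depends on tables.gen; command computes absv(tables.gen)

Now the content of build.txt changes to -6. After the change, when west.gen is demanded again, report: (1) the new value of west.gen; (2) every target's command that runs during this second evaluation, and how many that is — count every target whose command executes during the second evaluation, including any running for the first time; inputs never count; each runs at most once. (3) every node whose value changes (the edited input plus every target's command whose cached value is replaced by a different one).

Demanding west.gen again yields 6.
5 target commands run: index.gen, kernel.gen, report.gen, tables.gen, west.gen.
The nodes whose values change: build.txt, index.gen, kernel.gen, report.gen, tables.gen, west.gen.

First demand of the output computes:
  kernel.gen = min2(-5, 6) = -5
  index.gen = min2(-5, -5) = -5
  tables.gen = neg(-5) = 5
  report.gen = absv(5) = 5
  west.gen = min2(5, 5) = 5

After the edit, cleaning proceeds:
  kernel.gen: a read changed (build.txt -5->-6) — executes, giving -6.
  index.gen: a read changed (build.txt -5->-6; kernel.gen -5->-6) — executes, giving -6.
  tables.gen: a read changed (index.gen -5->-6) — executes, giving 6.
  report.gen: a read changed (tables.gen 5->6) — executes, giving 6.
  west.gen: a read changed (tables.gen 5->6; report.gen 5->6) — executes, giving 6.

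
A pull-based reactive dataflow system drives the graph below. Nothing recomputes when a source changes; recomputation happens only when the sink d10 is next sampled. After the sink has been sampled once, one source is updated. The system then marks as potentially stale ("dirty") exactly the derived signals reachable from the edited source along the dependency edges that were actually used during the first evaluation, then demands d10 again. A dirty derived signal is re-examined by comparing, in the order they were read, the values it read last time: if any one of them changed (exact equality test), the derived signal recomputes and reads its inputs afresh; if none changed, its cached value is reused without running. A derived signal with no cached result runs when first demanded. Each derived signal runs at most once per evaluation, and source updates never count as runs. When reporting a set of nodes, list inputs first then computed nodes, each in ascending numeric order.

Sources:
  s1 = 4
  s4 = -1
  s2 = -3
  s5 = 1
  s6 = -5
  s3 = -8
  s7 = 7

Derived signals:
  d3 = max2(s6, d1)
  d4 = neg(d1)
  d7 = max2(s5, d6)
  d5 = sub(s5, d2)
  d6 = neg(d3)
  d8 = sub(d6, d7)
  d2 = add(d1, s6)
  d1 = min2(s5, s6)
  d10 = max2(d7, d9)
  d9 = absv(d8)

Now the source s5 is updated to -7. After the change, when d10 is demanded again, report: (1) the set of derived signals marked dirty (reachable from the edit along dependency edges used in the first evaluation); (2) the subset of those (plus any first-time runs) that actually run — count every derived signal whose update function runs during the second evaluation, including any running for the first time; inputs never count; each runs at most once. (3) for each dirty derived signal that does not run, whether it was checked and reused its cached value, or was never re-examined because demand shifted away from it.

Marked dirty: d1, d3, d6, d7, d8, d9, d10.
Derived signals that run: d1, d3, d7 — 3 in total.
Checked but reused from cache: d6, d8, d9, d10.
Key observation: the cutoff stops propagation at d6 — its inputs' values are unchanged, so it reuses its cache.

First evaluation (everything demanded from the output):
  d1 = min2(1, -5) = -5
  d3 = max2(-5, -5) = -5
  d6 = neg(-5) = 5
  d7 = max2(1, 5) = 5
  d8 = sub(5, 5) = 0
  d9 = absv(0) = 0
  d10 = max2(5, 0) = 5

Propagation after the edit:
  d1: runs — s5 1->-7; result -7.
  d3: runs — d1 -5->-7; result -5 (same value as before).
  d6: checked — values it read are unchanged (d3 unchanged); reused cached 5 without running.
  d7: runs — s5 1->-7; result 5 (same value as before).
  d8: checked — values it read are unchanged (d6 unchanged, d7 unchanged); reused cached 0 without running.
  d9: checked — values it read are unchanged (d8 unchanged); reused cached 0 without running.
  d10: checked — values it read are unchanged (d7 unchanged, d9 unchanged); reused cached 5 without running.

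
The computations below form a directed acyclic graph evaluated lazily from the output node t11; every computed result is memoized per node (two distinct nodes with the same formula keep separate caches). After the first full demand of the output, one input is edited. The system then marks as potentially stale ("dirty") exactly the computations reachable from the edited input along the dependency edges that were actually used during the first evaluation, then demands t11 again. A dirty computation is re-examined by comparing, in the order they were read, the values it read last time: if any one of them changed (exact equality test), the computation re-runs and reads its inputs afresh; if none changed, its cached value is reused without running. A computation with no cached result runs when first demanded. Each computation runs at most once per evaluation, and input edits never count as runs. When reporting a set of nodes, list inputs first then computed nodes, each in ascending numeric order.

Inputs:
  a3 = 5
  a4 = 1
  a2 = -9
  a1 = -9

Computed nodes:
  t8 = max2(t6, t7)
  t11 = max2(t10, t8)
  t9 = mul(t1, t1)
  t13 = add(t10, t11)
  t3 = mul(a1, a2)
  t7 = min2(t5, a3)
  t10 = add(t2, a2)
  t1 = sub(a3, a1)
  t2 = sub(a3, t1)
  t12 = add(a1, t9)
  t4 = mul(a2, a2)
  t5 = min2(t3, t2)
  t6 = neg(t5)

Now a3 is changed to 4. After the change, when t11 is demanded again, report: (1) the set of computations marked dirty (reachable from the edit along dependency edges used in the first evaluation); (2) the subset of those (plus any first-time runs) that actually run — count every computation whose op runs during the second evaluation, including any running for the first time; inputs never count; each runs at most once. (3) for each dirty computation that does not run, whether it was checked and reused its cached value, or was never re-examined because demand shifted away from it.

The edit dirties: t1, t2, t5, t6, t7, t8, t10, t11.
3 computations run: t1, t2, t7.
Cache hits after checking: t5, t6, t8, t10, t11.
Note where the cutoff bites: t5 is checked, finds nothing changed, and keeps its cache.

First demand of the output computes:
  t1 = sub(5, -9) = 14
  t2 = sub(5, 14) = -9
  t3 = mul(-9, -9) = 81
  t5 = min2(81, -9) = -9
  t6 = neg(-9) = 9
  t7 = min2(-9, 5) = -9
  t8 = max2(9, -9) = 9
  t10 = add(-9, -9) = -18
  t11 = max2(-18, 9) = 9

After the edit, cleaning proceeds:
  t1: a read changed (a3 5->4) — executes, giving 13.
  t2: a read changed (a3 5->4; t1 14->13) — executes, giving -9 — identical to its old value.
  t5: dirty, but its reads are unchanged (t3 unchanged, t2 unchanged); cached -9 stands.
  t6: dirty, but its reads are unchanged (t5 unchanged); cached 9 stands.
  t7: a read changed (a3 5->4) — executes, giving -9 — identical to its old value.
  t8: dirty, but its reads are unchanged (t6 unchanged, t7 unchanged); cached 9 stands.
  t10: dirty, but its reads are unchanged (t2 unchanged, a2 unchanged); cached -18 stands.
  t11: dirty, but its reads are unchanged (t10 unchanged, t8 unchanged); cached 9 stands.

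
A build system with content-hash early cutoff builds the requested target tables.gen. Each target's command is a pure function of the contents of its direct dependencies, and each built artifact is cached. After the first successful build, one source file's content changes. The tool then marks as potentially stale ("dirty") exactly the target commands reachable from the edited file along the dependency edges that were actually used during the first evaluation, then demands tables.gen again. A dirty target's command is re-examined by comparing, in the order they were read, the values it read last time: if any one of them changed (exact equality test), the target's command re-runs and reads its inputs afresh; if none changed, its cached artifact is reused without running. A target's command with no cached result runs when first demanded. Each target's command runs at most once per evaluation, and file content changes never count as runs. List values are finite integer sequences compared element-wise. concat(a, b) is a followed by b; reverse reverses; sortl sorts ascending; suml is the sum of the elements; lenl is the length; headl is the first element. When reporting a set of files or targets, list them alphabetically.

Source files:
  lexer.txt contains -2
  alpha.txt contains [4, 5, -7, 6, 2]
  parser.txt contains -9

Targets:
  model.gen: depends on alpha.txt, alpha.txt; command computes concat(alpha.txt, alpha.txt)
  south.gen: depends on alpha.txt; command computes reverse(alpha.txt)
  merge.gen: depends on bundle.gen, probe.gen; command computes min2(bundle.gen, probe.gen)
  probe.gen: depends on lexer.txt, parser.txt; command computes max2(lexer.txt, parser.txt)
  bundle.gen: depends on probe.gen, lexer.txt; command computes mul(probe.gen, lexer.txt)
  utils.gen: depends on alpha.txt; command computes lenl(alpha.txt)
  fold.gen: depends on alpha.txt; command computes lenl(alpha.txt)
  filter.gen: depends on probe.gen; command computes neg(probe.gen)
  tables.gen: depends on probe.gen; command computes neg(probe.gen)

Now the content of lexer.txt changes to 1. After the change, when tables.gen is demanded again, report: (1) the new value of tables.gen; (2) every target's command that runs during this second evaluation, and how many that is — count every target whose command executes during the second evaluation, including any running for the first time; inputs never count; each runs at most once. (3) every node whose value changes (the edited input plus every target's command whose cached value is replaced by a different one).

First evaluation (everything demanded from the output):
  probe.gen = max2(-2, -9) = -2
  tables.gen = neg(-2) = 2

Propagation after the edit:
  probe.gen: runs — lexer.txt -2->1; result 1.
  tables.gen: runs — probe.gen -2->1; result -1.

New value of tables.gen: -1.
Target commands that run: probe.gen, tables.gen — 2 in total.
Values that change: lexer.txt, probe.gen, tables.gen.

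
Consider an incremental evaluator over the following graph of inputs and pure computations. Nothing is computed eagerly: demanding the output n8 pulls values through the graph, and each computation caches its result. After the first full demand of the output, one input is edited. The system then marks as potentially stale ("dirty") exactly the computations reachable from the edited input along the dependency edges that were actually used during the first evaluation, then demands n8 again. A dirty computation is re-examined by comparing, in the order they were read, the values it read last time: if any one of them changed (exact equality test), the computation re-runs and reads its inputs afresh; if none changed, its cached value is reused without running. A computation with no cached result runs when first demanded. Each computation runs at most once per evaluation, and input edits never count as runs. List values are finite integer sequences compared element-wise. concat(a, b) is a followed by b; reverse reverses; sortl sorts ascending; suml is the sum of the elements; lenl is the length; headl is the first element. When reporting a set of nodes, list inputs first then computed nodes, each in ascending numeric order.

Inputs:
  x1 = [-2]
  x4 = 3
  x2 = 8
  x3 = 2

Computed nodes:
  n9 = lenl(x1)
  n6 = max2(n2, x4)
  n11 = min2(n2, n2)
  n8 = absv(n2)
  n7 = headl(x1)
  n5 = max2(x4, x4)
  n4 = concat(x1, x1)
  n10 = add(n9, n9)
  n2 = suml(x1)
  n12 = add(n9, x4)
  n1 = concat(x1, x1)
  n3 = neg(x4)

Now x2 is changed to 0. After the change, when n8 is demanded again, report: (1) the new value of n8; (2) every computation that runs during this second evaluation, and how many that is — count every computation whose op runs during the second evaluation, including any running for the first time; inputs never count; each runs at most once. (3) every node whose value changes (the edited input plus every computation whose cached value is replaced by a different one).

n8 now evaluates to 2.
Run set: none (0 run).
Changed values: x2.
The important point: nothing the output needs ever reads x2, so the edit is invisible to it.

Initial pass — values computed on the first demand:
  n2 = suml([-2]) = -2
  n8 = absv(-2) = 2

Second demand — change propagation:
  no demanded computation ever read x2, so the edit dirties nothing and nothing runs.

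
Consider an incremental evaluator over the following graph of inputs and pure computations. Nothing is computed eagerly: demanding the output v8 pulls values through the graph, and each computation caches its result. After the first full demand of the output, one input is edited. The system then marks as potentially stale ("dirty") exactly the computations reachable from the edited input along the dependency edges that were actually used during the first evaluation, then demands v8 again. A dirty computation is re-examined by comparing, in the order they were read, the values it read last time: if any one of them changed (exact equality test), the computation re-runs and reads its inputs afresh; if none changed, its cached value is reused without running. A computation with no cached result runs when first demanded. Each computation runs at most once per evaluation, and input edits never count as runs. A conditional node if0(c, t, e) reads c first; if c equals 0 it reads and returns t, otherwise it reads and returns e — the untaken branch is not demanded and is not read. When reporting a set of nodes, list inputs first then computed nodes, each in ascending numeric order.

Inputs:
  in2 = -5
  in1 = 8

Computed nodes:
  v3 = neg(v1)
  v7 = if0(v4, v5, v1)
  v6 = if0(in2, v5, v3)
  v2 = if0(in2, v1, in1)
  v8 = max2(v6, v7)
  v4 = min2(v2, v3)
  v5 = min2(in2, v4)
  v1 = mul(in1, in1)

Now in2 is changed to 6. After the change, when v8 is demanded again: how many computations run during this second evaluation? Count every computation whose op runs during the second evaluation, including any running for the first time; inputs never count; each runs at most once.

Run set: v2, v6 (2 run).
The important point: at v4 every value read last time is unchanged, so the dirty flag clears without a run.

Initial pass — values computed on the first demand:
  v1 = mul(8, 8) = 64
  v2 = if0(in2=-5 -> else branch in1) = 8
  v3 = neg(64) = -64
  v4 = min2(8, -64) = -64
  v6 = if0(in2=-5 -> else branch v3) = -64
  v7 = if0(v4=-64 -> else branch v1) = 64
  v8 = max2(-64, 64) = 64

Second demand — change propagation:
  v2: re-runs because in2 -5->6; new result 8 (unchanged).
  v4: re-examined; everything it read last time is the same (v2 unchanged, v3 unchanged) — cache -64 kept, no run.
  v6: re-runs because in2 -5->6; new result -64 (unchanged).
  v7: re-examined; everything it read last time is the same (v4 unchanged, v1 unchanged) — cache 64 kept, no run.
  v8: re-examined; everything it read last time is the same (v6 unchanged, v7 unchanged) — cache 64 kept, no run.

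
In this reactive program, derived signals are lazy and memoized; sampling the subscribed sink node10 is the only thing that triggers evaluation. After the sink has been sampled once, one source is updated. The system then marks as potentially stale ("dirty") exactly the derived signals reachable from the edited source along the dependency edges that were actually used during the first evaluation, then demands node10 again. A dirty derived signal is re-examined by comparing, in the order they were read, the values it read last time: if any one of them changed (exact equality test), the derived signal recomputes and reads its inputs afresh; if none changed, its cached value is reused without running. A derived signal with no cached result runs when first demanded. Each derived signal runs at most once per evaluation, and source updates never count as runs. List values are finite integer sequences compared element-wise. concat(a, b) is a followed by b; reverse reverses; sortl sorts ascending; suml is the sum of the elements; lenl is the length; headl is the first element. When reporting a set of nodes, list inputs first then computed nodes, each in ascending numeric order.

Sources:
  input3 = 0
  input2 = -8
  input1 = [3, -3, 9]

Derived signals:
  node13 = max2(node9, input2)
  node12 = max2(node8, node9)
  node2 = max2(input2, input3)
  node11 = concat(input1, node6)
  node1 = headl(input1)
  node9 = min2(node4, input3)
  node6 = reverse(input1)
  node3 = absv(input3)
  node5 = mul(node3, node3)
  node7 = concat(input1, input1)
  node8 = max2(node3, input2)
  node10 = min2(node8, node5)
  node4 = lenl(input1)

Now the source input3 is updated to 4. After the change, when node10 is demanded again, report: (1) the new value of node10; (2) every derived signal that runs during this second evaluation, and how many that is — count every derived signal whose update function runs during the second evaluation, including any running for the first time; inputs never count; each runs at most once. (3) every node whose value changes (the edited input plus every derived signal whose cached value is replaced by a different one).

First demand of the output computes:
  node3 = absv(0) = 0
  node5 = mul(0, 0) = 0
  node8 = max2(0, -8) = 0
  node10 = min2(0, 0) = 0

After the edit, cleaning proceeds:
  node3: a read changed (input3 0->4) — executes, giving 4.
  node5: a read changed (node3 0->4; node3 0->4) — executes, giving 16.
  node8: a read changed (node3 0->4) — executes, giving 4.
  node10: a read changed (node8 0->4; node5 0->16) — executes, giving 4.

Demanding node10 again yields 4.
4 derived signals run: node3, node5, node8, node10.
The nodes whose values change: input3, node3, node5, node8, node10.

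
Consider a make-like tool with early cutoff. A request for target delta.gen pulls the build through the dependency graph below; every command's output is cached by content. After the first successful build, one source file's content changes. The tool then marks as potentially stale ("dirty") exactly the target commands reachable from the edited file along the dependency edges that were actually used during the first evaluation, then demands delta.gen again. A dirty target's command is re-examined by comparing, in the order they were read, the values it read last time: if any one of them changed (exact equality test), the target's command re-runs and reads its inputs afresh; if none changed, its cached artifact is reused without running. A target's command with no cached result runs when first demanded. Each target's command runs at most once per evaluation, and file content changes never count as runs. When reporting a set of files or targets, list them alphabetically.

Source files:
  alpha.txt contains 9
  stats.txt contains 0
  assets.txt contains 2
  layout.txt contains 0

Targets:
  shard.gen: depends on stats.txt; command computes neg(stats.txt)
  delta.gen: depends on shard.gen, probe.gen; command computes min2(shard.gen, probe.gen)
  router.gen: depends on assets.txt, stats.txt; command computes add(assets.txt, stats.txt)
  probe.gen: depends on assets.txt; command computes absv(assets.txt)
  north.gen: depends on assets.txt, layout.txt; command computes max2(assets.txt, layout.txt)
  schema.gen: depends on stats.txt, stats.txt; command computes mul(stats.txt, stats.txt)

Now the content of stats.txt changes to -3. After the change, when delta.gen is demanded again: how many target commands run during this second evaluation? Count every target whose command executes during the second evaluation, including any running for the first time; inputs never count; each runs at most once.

First demand of the output computes:
  probe.gen = absv(2) = 2
  shard.gen = neg(0) = 0
  delta.gen = min2(0, 2) = 0

After the edit, cleaning proceeds:
  shard.gen: a read changed (stats.txt 0->-3) — executes, giving 3.
  delta.gen: a read changed (shard.gen 0->3) — executes, giving 2.

2 target commands run: delta.gen, shard.gen.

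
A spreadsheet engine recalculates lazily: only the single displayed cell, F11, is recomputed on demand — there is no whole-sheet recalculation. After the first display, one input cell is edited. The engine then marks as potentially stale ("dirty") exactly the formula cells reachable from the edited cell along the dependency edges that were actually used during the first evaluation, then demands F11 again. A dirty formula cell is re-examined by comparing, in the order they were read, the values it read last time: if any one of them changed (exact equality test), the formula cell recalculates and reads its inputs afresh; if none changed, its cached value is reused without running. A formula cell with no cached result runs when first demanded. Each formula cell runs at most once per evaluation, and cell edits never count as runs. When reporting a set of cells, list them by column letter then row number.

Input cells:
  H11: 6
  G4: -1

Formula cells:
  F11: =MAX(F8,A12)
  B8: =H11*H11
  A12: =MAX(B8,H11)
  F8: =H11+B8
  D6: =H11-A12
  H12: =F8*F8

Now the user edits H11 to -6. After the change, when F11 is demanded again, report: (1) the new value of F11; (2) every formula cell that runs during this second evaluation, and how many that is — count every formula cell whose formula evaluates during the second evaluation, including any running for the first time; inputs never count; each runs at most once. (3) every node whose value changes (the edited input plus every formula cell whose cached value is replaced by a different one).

First evaluation (everything demanded from the output):
  B8 = 6 * 6 = 36
  A12 = MAX(36, 6) = 36
  F8 = 6 + 36 = 42
  F11 = MAX(42, 36) = 42

Propagation after the edit:
  B8: runs — H11 6->-6; H11 6->-6; result 36 (same value as before).
  A12: runs — H11 6->-6; result 36 (same value as before).
  F8: runs — H11 6->-6; result 30.
  F11: runs — F8 42->30; result 36.

New value of F11: 36.
Formula cells that run: A12, B8, F8, F11 — 4 in total.
Values that change: F8, F11, H11.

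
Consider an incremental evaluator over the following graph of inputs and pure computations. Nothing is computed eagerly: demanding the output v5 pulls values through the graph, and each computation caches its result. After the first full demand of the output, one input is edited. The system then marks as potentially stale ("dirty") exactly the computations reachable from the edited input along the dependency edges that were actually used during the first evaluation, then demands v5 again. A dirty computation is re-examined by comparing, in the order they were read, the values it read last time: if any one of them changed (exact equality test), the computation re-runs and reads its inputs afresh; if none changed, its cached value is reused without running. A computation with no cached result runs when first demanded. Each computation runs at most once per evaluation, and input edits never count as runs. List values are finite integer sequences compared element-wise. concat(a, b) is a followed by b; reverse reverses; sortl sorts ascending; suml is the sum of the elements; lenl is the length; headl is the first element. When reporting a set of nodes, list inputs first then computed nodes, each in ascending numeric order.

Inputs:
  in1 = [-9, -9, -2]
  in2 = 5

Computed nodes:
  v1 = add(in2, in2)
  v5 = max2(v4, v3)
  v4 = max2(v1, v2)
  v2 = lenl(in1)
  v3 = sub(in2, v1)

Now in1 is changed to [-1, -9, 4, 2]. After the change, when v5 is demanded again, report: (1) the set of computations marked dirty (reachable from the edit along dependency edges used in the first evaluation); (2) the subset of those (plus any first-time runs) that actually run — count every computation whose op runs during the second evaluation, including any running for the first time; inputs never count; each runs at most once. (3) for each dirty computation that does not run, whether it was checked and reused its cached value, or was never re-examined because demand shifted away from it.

Dirty set: v2, v4, v5.
Run set: v2, v4 (2 run).
Re-examined without running (cache reused): v5.
The important point: v4 recomputes to an identical value, and the output ends up unchanged.

Initial pass — values computed on the first demand:
  v1 = add(5, 5) = 10
  v2 = lenl([-9, -9, -2]) = 3
  v3 = sub(5, 10) = -5
  v4 = max2(10, 3) = 10
  v5 = max2(10, -5) = 10

Second demand — change propagation:
  v2: re-runs because in1 [-9, -9, -2]->[-1, -9, 4, 2]; new result 4.
  v4: re-runs because v2 3->4; new result 10 (unchanged).
  v5: re-examined; everything it read last time is the same (v4 unchanged, v3 unchanged) — cache 10 kept, no run.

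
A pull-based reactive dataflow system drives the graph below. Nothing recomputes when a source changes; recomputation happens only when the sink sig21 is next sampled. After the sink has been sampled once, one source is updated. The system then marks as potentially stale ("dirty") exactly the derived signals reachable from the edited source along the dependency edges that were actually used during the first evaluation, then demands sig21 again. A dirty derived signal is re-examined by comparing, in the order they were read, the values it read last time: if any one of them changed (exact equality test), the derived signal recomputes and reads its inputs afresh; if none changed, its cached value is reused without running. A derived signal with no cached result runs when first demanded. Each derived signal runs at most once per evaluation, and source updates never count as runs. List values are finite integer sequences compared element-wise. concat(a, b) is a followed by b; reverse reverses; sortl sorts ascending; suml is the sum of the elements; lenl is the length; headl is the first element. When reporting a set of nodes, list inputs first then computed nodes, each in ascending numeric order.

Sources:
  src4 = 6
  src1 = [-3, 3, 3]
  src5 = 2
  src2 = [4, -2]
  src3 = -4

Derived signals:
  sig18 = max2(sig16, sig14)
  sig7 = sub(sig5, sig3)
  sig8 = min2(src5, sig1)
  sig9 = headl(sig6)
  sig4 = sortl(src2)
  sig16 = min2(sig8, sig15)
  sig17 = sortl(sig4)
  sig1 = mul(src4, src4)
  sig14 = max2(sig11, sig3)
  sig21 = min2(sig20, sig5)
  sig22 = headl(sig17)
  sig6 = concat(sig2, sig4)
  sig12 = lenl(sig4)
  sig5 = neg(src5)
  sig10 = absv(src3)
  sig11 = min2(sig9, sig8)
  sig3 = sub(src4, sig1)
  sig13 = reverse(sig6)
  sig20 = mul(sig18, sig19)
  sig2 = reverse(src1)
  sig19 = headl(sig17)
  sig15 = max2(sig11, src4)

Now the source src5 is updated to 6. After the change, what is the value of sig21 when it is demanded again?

First evaluation (everything demanded from the output):
  sig1 = mul(6, 6) = 36
  sig2 = reverse([-3, 3, 3]) = [3, 3, -3]
  sig3 = sub(6, 36) = -30
  sig4 = sortl([4, -2]) = [-2, 4]
  sig5 = neg(2) = -2
  sig6 = concat([3, 3, -3], [-2, 4]) = [3, 3, -3, -2, 4]
  sig8 = min2(2, 36) = 2
  sig9 = headl([3, 3, -3, -2, 4]) = 3
  sig11 = min2(3, 2) = 2
  sig14 = max2(2, -30) = 2
  sig15 = max2(2, 6) = 6
  sig16 = min2(2, 6) = 2
  sig17 = sortl([-2, 4]) = [-2, 4]
  sig18 = max2(2, 2) = 2
  sig19 = headl([-2, 4]) = -2
  sig20 = mul(2, -2) = -4
  sig21 = min2(-4, -2) = -4

Propagation after the edit:
  sig5: runs — src5 2->6; result -6.
  sig8: runs — src5 2->6; result 6.
  sig11: runs — sig8 2->6; result 3.
  sig14: runs — sig11 2->3; result 3.
  sig15: runs — sig11 2->3; result 6 (same value as before).
  sig16: runs — sig8 2->6; result 6.
  sig18: runs — sig16 2->6; sig14 2->3; result 6.
  sig20: runs — sig18 2->6; result -12.
  sig21: runs — sig20 -4->-12; sig5 -2->-6; result -12.

New value of sig21: -12.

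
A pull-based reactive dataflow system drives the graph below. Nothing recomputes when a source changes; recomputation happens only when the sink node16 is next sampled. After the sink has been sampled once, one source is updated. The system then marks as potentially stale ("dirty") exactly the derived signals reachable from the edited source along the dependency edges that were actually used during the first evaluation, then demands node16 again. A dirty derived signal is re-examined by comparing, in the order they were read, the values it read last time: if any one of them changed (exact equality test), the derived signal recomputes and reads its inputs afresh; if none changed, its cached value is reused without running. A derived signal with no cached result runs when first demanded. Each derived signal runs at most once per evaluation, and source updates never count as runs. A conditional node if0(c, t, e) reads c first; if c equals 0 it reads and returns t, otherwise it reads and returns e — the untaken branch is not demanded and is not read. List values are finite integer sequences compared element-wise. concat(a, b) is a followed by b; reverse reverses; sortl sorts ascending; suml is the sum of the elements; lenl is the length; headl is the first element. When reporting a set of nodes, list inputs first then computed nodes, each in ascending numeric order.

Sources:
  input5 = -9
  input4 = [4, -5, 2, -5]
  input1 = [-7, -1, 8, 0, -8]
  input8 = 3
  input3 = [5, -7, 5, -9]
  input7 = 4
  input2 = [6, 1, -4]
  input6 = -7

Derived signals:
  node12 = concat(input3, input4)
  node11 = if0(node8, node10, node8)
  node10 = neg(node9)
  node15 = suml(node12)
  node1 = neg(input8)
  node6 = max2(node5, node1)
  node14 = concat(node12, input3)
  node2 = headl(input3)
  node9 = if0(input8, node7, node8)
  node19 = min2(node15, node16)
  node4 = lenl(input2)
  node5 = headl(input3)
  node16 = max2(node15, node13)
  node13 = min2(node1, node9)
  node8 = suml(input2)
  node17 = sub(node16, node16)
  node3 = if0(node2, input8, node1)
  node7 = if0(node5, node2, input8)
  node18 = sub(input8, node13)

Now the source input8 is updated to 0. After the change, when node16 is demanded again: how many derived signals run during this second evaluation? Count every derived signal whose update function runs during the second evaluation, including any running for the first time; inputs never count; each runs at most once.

First evaluation (everything demanded from the output):
  node1 = neg(3) = -3
  node8 = suml([6, 1, -4]) = 3
  node9 = if0(input8=3 -> else branch node8) = 3
  node12 = concat([5, -7, 5, -9], [4, -5, 2, -5]) = [5, -7, 5, -9, 4, -5, 2, -5]
  node13 = min2(-3, 3) = -3
  node15 = suml([5, -7, 5, -9, 4, -5, 2, -5]) = -10
  node16 = max2(-10, -3) = -3

Propagation after the edit:
  node1: runs — input8 3->0; result 0.
  node5: demanded for the first time — runs, produces 5.
  node7: demanded for the first time — runs, produces 0.
  node9: runs — input8 3->0; result 0.
  node13: runs — node1 -3->0; node9 3->0; result 0.
  node16: runs — node13 -3->0; result 0.

Key observation: a condition flipped, so demand reaches new nodes — node5, node7 run for the first time.

Derived signals that run: node1, node5, node7, node9, node13, node16 — 6 in total.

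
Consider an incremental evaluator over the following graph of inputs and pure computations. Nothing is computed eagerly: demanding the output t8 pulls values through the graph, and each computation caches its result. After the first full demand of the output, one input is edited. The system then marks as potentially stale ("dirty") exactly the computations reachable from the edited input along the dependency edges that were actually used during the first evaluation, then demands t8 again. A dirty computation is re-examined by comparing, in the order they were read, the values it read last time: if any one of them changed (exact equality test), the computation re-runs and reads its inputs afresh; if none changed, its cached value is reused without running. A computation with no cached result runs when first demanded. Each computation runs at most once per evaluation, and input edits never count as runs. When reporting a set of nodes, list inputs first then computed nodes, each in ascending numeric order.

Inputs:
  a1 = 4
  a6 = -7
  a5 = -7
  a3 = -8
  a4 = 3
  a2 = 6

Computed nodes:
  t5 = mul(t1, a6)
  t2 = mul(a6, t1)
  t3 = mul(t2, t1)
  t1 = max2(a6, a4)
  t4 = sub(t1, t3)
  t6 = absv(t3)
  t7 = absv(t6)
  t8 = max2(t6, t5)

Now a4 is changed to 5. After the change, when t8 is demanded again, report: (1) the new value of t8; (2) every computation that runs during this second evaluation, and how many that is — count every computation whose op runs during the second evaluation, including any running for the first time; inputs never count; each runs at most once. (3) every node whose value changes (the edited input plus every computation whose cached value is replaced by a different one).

Initial pass — values computed on the first demand:
  t1 = max2(-7, 3) = 3
  t2 = mul(-7, 3) = -21
  t3 = mul(-21, 3) = -63
  t5 = mul(3, -7) = -21
  t6 = absv(-63) = 63
  t8 = max2(63, -21) = 63

Second demand — change propagation:
  t1: re-runs because a4 3->5; new result 5.
  t2: re-runs because t1 3->5; new result -35.
  t3: re-runs because t2 -21->-35; t1 3->5; new result -175.
  t5: re-runs because t1 3->5; new result -35.
  t6: re-runs because t3 -63->-175; new result 175.
  t8: re-runs because t6 63->175; t5 -21->-35; new result 175.

t8 now evaluates to 175.
Run set: t1, t2, t3, t5, t6, t8 (6 run).
Changed values: a4, t1, t2, t3, t5, t6, t8.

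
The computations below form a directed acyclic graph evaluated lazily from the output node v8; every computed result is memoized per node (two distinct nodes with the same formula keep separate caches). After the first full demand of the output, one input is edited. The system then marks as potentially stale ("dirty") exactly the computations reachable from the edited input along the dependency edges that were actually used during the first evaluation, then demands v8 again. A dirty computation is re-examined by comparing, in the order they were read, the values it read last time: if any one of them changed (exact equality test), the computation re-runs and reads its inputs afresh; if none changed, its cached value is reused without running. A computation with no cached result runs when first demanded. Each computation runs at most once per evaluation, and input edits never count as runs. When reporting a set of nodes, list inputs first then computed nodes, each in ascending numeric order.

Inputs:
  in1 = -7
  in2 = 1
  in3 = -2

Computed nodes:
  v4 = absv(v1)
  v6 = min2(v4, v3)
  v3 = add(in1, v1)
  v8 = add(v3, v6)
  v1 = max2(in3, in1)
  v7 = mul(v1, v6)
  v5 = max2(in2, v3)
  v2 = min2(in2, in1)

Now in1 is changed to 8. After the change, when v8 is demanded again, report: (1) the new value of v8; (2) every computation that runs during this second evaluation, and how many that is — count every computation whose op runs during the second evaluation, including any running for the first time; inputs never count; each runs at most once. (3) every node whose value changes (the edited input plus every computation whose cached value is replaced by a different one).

First demand of the output computes:
  v1 = max2(-2, -7) = -2
  v3 = add(-7, -2) = -9
  v4 = absv(-2) = 2
  v6 = min2(2, -9) = -9
  v8 = add(-9, -9) = -18

After the edit, cleaning proceeds:
  v1: a read changed (in1 -7->8) — executes, giving 8.
  v3: a read changed (in1 -7->8; v1 -2->8) — executes, giving 16.
  v4: a read changed (v1 -2->8) — executes, giving 8.
  v6: a read changed (v4 2->8; v3 -9->16) — executes, giving 8.
  v8: a read changed (v3 -9->16; v6 -9->8) — executes, giving 24.

Demanding v8 again yields 24.
5 computations run: v1, v3, v4, v6, v8.
The nodes whose values change: in1, v1, v3, v4, v6, v8.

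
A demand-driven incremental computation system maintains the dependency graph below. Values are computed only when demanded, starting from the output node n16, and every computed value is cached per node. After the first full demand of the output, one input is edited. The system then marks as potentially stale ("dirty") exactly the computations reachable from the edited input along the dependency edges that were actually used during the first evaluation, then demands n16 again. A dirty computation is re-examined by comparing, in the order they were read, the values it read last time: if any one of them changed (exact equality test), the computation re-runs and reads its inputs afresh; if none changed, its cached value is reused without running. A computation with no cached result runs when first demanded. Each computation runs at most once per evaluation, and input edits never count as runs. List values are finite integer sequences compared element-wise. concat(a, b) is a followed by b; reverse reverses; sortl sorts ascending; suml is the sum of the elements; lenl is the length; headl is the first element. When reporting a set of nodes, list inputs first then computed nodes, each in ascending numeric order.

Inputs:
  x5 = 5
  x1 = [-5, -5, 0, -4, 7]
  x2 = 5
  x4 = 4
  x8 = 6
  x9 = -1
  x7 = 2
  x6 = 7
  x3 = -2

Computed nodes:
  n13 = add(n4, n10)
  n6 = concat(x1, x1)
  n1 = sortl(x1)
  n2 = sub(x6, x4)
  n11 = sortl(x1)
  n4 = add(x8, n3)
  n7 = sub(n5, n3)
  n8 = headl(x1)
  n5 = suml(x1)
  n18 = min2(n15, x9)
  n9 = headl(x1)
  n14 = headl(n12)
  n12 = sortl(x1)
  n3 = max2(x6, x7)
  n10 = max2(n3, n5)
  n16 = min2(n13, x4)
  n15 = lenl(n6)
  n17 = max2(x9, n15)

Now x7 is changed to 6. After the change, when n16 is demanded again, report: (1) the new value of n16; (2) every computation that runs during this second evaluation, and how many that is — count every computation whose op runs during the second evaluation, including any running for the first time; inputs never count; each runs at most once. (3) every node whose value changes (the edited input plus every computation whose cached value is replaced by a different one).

First evaluation (everything demanded from the output):
  n3 = max2(7, 2) = 7
  n4 = add(6, 7) = 13
  n5 = suml([-5, -5, 0, -4, 7]) = -7
  n10 = max2(7, -7) = 7
  n13 = add(13, 7) = 20
  n16 = min2(20, 4) = 4

Propagation after the edit:
  n3: runs — x7 2->6; result 7 (same value as before).
  n4: checked — values it read are unchanged (x8 unchanged, n3 unchanged); reused cached 13 without running.
  n10: checked — values it read are unchanged (n3 unchanged, n5 unchanged); reused cached 7 without running.
  n13: checked — values it read are unchanged (n4 unchanged, n10 unchanged); reused cached 20 without running.
  n16: checked — values it read are unchanged (n13 unchanged, x4 unchanged); reused cached 4 without running.

Key observation: the change is absorbed at n3 — it re-runs but produces the same value, and the output's value is unchanged.

New value of n16: 4.
Computations that run: n3 — 1 in total.
Values that change: x7.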